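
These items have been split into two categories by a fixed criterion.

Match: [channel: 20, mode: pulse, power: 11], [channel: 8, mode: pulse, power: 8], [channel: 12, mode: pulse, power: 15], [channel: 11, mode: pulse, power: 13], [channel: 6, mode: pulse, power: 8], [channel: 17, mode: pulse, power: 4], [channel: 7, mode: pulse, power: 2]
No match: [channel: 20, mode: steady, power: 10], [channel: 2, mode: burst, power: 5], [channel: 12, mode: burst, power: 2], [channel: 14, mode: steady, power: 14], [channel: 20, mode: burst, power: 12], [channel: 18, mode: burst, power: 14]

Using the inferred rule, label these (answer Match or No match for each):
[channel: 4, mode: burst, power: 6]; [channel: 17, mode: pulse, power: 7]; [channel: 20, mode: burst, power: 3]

No match, Match, No match

The simplest hypothesis consistent with all the labels is: mode is pulse.
[channel: 4, mode: burst, power: 6]: mode is burst — doesn't qualify, so No match. [channel: 17, mode: pulse, power: 7]: mode is pulse — qualifies, so Match. [channel: 20, mode: burst, power: 3]: mode is burst — doesn't qualify, so No match.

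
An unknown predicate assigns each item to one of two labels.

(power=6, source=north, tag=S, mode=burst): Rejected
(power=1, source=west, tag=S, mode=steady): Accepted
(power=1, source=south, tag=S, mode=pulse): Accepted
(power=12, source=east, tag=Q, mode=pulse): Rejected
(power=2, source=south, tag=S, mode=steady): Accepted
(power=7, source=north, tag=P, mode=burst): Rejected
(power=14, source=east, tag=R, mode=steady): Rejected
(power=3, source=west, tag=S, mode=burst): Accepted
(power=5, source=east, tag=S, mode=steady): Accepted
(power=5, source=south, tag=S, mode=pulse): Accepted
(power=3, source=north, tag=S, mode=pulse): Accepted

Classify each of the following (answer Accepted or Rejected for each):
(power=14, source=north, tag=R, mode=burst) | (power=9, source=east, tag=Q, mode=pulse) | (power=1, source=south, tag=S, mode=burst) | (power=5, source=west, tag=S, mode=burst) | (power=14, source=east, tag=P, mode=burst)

Rejected, Rejected, Accepted, Accepted, Rejected

All 'Accepted' examples share one property — power ≤ 5 — and every 'Rejected' example lacks it.
(power=14, source=north, tag=R, mode=burst): power = 14, doesn't qualify → Rejected.
(power=9, source=east, tag=Q, mode=pulse): power = 9, doesn't qualify → Rejected.
(power=1, source=south, tag=S, mode=burst): power = 1, matches → Accepted.
(power=5, source=west, tag=S, mode=burst): power = 5, matches → Accepted.
(power=14, source=east, tag=P, mode=burst): power = 14, doesn't qualify → Rejected.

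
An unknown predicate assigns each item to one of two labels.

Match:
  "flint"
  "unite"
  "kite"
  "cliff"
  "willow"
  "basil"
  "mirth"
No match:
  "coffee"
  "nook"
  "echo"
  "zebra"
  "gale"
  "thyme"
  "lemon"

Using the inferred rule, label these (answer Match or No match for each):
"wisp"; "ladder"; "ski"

Match, No match, Match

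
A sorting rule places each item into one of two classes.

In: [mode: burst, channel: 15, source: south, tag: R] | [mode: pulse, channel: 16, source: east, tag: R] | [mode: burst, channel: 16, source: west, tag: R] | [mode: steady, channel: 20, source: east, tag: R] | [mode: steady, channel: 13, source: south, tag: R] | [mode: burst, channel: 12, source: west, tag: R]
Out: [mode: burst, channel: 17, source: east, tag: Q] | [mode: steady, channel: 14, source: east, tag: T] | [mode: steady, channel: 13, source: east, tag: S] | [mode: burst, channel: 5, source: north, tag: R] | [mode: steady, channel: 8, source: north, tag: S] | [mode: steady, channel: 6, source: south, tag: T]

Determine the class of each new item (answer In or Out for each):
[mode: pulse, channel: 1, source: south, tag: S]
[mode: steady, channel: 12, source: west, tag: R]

Out, In

The simplest hypothesis consistent with all the labels is: tag is R AND channel ≥ 6.
[mode: pulse, channel: 1, source: south, tag: S]: tag is S, channel = 1, does not satisfy this → Out.
[mode: steady, channel: 12, source: west, tag: R]: tag is R, channel = 12, passes → In.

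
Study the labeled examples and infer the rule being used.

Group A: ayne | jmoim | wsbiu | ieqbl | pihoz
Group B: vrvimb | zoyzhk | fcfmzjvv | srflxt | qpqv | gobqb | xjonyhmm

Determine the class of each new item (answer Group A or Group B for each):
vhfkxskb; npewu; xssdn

Group B, Group A, Group B

A rule that fits every label: has ≥ 2 vowels — true of each 'Group A' example, false of each 'Group B' one.
Group B: vhfkxskb, since 0 vowels. Group A: npewu, since 2 vowels. Group B: xssdn, since 0 vowels.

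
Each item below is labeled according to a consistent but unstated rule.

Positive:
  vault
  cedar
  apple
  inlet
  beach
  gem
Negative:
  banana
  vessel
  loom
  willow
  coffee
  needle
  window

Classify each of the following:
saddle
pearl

The common property of the 'Positive' items is: odd length. No 'Negative' item has it.
saddle: length 6 — does not pass, so Negative.
pearl: length 5 — checks out, so Positive.

Negative, Positive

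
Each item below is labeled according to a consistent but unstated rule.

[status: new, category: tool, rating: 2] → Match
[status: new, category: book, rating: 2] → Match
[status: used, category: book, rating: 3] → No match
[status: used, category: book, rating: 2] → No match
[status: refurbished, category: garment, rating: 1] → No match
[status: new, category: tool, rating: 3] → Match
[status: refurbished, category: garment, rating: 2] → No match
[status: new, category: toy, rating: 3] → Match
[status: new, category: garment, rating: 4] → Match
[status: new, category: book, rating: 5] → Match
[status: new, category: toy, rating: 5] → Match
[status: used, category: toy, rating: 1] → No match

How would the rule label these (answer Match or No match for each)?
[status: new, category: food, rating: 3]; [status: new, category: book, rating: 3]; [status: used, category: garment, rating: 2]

Match, Match, No match

The rule appears to be: status is new.
[status: new, category: food, rating: 3]: Match (status is new). [status: new, category: book, rating: 3]: Match (status is new). [status: used, category: garment, rating: 2]: No match (status is used).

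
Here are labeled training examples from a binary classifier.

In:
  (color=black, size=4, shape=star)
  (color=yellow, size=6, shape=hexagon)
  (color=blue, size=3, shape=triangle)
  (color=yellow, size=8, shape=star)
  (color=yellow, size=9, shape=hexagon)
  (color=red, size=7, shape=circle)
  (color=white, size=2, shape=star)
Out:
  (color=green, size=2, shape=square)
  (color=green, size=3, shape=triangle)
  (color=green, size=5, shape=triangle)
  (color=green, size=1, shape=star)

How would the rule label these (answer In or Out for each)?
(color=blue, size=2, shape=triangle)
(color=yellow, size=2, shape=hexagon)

In, In

Checking candidate rules against both groups, what survives is: color is not green.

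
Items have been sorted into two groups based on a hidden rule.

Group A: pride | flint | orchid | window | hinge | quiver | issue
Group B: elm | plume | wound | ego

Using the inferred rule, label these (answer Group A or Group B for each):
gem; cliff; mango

Group B, Group A, Group B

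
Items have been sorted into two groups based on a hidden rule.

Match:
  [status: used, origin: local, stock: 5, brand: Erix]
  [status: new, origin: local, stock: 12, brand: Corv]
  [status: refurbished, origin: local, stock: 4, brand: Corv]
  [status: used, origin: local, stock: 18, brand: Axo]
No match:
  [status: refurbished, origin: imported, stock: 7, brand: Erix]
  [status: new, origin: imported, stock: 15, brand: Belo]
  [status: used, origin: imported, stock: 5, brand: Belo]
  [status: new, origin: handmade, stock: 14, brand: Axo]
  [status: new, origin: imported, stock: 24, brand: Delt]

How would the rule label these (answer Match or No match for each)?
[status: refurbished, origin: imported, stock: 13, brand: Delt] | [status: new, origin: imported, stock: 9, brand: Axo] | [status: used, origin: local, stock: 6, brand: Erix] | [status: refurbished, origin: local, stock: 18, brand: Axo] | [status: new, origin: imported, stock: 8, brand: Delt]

No match, No match, Match, Match, No match

The simplest hypothesis consistent with all the labels is: origin is local.
[status: refurbished, origin: imported, stock: 13, brand: Delt] → origin is imported → No match. [status: new, origin: imported, stock: 9, brand: Axo] → origin is imported → No match. [status: used, origin: local, stock: 6, brand: Erix] → origin is local → Match. [status: refurbished, origin: local, stock: 18, brand: Axo] → origin is local → Match. [status: new, origin: imported, stock: 8, brand: Delt] → origin is imported → No match.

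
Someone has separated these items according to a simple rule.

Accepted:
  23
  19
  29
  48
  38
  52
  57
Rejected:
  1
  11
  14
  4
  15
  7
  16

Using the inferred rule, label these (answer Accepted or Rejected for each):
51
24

Accepted, Accepted

A rule that fits every label: at least 19 — true of each 'Accepted' example, false of each 'Rejected' one.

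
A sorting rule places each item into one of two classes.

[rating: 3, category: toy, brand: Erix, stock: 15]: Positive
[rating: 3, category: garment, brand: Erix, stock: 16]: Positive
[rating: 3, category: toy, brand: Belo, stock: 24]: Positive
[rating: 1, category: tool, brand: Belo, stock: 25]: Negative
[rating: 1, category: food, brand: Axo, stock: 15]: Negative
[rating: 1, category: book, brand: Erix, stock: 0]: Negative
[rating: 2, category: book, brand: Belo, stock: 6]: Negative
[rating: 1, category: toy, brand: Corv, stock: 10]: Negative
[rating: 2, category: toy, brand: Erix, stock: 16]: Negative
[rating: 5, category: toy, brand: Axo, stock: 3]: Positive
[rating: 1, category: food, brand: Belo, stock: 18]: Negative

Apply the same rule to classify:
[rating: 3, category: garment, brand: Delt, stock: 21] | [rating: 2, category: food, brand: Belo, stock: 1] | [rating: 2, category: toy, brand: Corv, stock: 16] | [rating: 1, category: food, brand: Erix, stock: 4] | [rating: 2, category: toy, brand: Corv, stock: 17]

The distinguishing property — rating ≥ 3 — holds for all the 'Positive' cases and none of the 'Negative' cases.
[rating: 3, category: garment, brand: Delt, stock: 21]: Positive (rating = 3). [rating: 2, category: food, brand: Belo, stock: 1]: Negative (rating = 2). [rating: 2, category: toy, brand: Corv, stock: 16]: Negative (rating = 2). [rating: 1, category: food, brand: Erix, stock: 4]: Negative (rating = 1). [rating: 2, category: toy, brand: Corv, stock: 17]: Negative (rating = 2).

Positive, Negative, Negative, Negative, Negative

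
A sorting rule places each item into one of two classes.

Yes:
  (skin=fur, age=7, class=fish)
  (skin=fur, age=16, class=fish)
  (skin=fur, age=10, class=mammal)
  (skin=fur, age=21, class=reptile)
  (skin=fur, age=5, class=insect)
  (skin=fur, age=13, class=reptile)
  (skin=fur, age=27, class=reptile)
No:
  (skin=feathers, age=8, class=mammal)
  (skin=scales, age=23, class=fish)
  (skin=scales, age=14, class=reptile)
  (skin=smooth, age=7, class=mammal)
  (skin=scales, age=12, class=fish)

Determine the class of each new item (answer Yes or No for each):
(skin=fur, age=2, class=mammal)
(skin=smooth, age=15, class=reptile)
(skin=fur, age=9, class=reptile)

Yes, No, Yes

The common property of the 'Yes' items is: skin is fur. No 'No' item has it.
(skin=fur, age=2, class=mammal): skin is fur, qualifies → Yes. (skin=smooth, age=15, class=reptile): skin is smooth, does not satisfy this → No. (skin=fur, age=9, class=reptile): skin is fur, qualifies → Yes.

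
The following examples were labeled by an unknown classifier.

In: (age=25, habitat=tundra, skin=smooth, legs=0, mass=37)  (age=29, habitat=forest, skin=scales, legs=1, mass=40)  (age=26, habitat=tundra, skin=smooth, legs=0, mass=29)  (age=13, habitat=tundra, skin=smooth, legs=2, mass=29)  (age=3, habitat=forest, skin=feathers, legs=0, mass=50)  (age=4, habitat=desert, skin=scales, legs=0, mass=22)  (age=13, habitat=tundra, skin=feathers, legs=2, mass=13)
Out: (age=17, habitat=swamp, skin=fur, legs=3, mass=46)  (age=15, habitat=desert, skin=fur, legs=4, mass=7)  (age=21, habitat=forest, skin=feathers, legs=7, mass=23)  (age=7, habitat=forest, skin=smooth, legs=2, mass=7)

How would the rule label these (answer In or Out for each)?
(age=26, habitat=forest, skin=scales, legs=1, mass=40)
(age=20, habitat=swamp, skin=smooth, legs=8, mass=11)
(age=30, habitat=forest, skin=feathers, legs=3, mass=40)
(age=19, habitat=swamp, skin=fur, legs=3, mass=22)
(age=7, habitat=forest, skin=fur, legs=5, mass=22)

The classifier is using: legs ≤ 2 AND mass ≥ 13.

In, Out, Out, Out, Out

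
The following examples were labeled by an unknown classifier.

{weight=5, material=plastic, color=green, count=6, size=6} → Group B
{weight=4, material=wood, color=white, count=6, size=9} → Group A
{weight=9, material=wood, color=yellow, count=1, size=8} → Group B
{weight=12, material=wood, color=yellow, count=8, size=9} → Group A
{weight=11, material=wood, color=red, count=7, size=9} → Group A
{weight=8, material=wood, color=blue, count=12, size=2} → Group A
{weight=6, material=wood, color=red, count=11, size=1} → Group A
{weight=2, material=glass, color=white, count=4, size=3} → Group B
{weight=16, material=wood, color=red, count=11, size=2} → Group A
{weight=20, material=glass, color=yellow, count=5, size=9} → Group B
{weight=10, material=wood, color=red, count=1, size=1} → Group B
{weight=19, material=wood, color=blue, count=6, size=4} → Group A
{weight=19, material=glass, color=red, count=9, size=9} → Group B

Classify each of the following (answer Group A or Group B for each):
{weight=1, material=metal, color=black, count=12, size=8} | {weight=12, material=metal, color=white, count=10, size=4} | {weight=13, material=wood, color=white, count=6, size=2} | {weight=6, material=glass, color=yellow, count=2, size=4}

Group B, Group B, Group A, Group B

One predicate separates the groups cleanly: material is wood AND count ≥ 4.
Group B: {weight=1, material=metal, color=black, count=12, size=8}, since material is metal, count = 12.
Group B: {weight=12, material=metal, color=white, count=10, size=4}, since material is metal, count = 10.
Group A: {weight=13, material=wood, color=white, count=6, size=2}, since material is wood, count = 6.
Group B: {weight=6, material=glass, color=yellow, count=2, size=4}, since material is glass, count = 2.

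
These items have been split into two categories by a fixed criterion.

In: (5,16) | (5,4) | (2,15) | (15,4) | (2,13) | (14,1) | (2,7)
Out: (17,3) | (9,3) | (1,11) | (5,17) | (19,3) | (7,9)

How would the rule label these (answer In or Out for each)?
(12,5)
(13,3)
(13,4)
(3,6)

The common property of the 'In' items is: sum is odd. No 'Out' item has it.
(12,5): In (12+5 = 17).
(13,3): Out (13+3 = 16).
(13,4): In (13+4 = 17).
(3,6): In (3+6 = 9).

In, Out, In, In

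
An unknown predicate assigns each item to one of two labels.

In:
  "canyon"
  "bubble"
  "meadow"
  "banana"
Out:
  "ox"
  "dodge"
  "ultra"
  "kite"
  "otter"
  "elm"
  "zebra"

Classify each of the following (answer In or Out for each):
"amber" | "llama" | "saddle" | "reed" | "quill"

'In' ⟺ length 6.
"amber": Out (length 5). "llama": Out (length 5). "saddle": In (length 6). "reed": Out (length 4). "quill": Out (length 5).

Out, Out, In, Out, Out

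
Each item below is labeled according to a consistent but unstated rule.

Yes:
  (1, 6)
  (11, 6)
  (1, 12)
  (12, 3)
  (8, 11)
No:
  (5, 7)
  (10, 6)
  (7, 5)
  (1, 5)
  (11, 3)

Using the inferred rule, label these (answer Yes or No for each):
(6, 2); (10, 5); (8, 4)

'Yes' ⟺ sum is odd.

No, Yes, No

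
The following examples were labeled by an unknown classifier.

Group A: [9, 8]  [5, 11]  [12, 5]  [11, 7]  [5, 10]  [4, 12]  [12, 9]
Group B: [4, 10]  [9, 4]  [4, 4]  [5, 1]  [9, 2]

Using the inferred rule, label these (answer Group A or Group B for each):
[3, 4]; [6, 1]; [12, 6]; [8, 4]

Group B, Group B, Group A, Group B

'Group A' ⟺ sum ≥ 15.
[3, 4]: Group B (3+4 = 7). [6, 1]: Group B (6+1 = 7). [12, 6]: Group A (12+6 = 18). [8, 4]: Group B (8+4 = 12).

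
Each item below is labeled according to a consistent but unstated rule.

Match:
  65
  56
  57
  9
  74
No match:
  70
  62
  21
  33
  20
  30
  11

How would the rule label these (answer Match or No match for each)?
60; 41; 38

No match, No match, Match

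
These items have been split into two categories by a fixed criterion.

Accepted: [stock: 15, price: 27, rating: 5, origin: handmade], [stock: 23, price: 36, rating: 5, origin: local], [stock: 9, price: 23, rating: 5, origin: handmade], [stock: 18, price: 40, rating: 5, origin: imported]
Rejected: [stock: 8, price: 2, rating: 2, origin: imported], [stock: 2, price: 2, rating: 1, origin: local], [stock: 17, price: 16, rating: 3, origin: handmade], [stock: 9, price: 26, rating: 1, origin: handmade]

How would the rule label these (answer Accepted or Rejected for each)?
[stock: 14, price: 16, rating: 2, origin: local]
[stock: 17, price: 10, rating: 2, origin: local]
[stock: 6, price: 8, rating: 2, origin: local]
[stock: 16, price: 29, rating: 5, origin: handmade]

A rule that fits every label: rating = 5 — true of each 'Accepted' example, false of each 'Rejected' one.

Rejected, Rejected, Rejected, Accepted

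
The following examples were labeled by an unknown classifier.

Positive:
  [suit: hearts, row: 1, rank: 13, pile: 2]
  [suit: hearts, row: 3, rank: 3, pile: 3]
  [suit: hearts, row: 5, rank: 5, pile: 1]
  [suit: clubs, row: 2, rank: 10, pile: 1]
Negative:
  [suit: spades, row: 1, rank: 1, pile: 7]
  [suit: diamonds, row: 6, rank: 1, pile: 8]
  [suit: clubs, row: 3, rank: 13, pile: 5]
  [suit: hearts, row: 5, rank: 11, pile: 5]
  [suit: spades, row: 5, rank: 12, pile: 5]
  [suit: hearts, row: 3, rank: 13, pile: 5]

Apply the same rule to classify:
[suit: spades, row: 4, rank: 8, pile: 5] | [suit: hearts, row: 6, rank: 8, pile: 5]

Every 'Positive' example satisfies: pile ≤ 3. None of the 'Negative' examples do.
[suit: spades, row: 4, rank: 8, pile: 5]: pile = 5, doesn't qualify → Negative. [suit: hearts, row: 6, rank: 8, pile: 5]: pile = 5, doesn't qualify → Negative.

Negative, Negative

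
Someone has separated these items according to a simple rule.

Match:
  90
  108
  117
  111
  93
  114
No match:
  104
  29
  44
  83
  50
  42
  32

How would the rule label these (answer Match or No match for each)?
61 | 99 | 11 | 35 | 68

No match, Match, No match, No match, No match

'Match' ⟺ multiple of 3 AND at least 44.
61 → 61 = 3·20 + 1, 61 ≥ 44 → No match. 99 → 99 = 3·33, 99 ≥ 44 → Match. 11 → 11 = 3·3 + 2, 11 < 44 → No match. 35 → 35 = 3·11 + 2, 35 < 44 → No match. 68 → 68 = 3·22 + 2, 68 ≥ 44 → No match.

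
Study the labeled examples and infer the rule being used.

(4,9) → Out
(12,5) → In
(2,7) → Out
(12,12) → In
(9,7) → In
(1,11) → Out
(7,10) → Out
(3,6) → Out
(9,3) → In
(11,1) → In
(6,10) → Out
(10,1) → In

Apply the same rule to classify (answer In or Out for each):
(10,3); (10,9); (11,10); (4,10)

The distinguishing property — first ≥ 9 — holds for all the 'In' cases and none of the 'Out' cases.

In, In, In, Out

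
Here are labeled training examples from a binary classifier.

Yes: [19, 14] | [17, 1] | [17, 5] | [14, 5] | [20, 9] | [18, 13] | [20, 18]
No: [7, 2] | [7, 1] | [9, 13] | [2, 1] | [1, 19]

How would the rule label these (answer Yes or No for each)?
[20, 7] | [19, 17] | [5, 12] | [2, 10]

Yes, Yes, No, No

One predicate separates the groups cleanly: first ≥ 13.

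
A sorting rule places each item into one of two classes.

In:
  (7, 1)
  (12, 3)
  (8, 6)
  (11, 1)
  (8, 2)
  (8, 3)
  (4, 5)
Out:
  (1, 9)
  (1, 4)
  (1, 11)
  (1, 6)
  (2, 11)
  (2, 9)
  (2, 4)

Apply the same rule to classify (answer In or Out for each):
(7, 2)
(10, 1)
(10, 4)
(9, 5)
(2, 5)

'In' ⟺ first ≥ 3.
(7, 2): first 7, qualifies → In. (10, 1): first 10, qualifies → In. (10, 4): first 10, qualifies → In. (9, 5): first 9, qualifies → In. (2, 5): first 2, lacks this property → Out.

In, In, In, In, Out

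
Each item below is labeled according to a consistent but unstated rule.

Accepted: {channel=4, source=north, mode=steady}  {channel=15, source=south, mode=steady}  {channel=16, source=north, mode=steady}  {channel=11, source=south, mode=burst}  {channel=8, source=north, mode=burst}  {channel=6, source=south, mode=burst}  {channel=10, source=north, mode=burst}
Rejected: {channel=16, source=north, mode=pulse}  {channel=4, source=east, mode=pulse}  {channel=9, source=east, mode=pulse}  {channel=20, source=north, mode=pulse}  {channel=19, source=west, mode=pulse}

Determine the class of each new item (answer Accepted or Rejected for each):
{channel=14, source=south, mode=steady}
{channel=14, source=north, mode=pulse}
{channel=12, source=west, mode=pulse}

A rule that fits every label: mode is not pulse — true of each 'Accepted' example, false of each 'Rejected' one.
{channel=14, source=south, mode=steady}: mode is steady — passes, so Accepted.
{channel=14, source=north, mode=pulse}: mode is pulse — fails this test, so Rejected.
{channel=12, source=west, mode=pulse}: mode is pulse — fails this test, so Rejected.

Accepted, Rejected, Rejected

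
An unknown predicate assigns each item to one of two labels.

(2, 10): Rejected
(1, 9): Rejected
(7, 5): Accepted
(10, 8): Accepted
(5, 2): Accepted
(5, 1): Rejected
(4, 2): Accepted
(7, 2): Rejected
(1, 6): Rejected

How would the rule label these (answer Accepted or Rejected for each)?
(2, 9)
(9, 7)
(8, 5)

Rejected, Accepted, Accepted

The simplest hypothesis consistent with all the labels is: |first − second| ≤ 3.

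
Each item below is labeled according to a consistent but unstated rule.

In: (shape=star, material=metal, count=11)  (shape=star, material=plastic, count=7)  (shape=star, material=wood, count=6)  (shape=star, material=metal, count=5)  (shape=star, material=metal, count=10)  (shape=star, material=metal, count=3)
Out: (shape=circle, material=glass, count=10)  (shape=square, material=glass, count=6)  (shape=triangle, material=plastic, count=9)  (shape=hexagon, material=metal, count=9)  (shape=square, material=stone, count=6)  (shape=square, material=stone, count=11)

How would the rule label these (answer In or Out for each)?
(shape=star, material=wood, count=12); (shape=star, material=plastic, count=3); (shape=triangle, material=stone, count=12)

In, In, Out

The common property of the 'In' items is: shape is star. No 'Out' item has it.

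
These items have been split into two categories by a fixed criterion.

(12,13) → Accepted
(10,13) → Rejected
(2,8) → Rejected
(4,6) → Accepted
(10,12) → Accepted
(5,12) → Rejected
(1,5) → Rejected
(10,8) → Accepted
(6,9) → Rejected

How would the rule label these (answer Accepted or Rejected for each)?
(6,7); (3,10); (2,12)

All 'Accepted' examples share one property — |first − second| ≤ 2 — and every 'Rejected' example lacks it.
(6,7) — |6−7| = 1, hence Accepted.
(3,10) — |3−10| = 7, hence Rejected.
(2,12) — |2−12| = 10, hence Rejected.

Accepted, Rejected, Rejected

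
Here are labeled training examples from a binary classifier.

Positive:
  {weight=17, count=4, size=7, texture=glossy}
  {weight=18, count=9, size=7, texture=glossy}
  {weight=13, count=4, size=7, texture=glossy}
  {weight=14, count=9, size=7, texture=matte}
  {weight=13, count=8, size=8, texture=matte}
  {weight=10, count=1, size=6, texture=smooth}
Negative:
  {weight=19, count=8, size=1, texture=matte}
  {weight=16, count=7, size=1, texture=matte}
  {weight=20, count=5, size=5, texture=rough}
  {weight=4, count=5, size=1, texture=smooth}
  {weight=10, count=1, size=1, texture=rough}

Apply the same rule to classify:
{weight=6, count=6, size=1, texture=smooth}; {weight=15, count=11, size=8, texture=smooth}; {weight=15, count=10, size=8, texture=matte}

The common property of the 'Positive' items is: size ≥ 6. No 'Negative' item has it.
{weight=6, count=6, size=1, texture=smooth} → size = 1 → Negative.
{weight=15, count=11, size=8, texture=smooth} → size = 8 → Positive.
{weight=15, count=10, size=8, texture=matte} → size = 8 → Positive.

Negative, Positive, Positive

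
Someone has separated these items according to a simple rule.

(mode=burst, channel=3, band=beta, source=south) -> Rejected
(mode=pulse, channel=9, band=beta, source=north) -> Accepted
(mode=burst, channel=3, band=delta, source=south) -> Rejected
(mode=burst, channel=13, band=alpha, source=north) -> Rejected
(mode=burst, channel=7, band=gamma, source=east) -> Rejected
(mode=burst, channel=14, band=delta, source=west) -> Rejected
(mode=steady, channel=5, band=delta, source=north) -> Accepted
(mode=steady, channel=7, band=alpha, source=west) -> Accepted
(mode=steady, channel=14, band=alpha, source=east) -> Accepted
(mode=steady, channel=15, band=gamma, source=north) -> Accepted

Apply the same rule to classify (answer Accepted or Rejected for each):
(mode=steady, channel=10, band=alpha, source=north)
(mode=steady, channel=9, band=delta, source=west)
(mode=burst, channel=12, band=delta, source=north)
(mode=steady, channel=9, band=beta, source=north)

The distinguishing property — mode is not burst — holds for all the 'Accepted' cases and none of the 'Rejected' cases.

Accepted, Accepted, Rejected, Accepted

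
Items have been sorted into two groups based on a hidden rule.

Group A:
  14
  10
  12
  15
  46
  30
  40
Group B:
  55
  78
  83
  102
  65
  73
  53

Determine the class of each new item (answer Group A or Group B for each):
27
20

The simplest hypothesis consistent with all the labels is: at most 46.

Group A, Group A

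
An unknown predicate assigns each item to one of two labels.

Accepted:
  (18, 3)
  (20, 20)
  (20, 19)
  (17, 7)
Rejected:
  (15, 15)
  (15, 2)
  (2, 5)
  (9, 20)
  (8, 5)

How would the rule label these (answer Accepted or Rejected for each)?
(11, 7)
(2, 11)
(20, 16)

A rule that fits every label: first ≥ 17 — true of each 'Accepted' example, false of each 'Rejected' one.
(11, 7): first 11 — lacks this property, so Rejected. (2, 11): first 2 — lacks this property, so Rejected. (20, 16): first 20 — fits, so Accepted.

Rejected, Rejected, Accepted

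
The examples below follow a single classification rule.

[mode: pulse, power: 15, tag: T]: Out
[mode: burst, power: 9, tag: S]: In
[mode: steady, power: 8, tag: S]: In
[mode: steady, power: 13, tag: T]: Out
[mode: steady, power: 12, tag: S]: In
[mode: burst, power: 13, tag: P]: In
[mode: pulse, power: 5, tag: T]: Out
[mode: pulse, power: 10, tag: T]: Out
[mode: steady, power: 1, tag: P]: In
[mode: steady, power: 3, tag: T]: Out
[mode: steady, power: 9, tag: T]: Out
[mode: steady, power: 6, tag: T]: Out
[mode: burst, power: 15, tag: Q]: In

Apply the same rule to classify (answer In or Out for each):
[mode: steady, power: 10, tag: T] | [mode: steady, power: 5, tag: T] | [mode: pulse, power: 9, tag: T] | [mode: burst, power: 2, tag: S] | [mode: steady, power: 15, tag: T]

Comparing the two groups points to one rule — tag is not T.

Out, Out, Out, In, Out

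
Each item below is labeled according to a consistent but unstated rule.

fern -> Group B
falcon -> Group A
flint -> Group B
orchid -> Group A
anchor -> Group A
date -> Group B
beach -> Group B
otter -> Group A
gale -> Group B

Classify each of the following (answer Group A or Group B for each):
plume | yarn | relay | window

All 'Group A' examples share one property — contains 'o' — and every 'Group B' example lacks it.
Group B: plume, since no 'o'.
Group B: yarn, since no 'o'.
Group B: relay, since no 'o'.
Group A: window, since has 'o'.

Group B, Group B, Group B, Group A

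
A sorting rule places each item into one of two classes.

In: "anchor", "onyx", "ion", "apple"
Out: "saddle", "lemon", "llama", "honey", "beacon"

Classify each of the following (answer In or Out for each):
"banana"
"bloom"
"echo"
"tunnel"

Out, Out, In, Out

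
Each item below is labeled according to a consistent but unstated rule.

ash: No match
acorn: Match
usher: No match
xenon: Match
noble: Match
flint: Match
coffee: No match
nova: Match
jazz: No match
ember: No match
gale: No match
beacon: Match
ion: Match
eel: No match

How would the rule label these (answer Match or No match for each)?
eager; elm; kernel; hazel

A rule that fits every label: contains 'n' — true of each 'Match' example, false of each 'No match' one.
eager: no 'n', lacks this property → No match.
elm: no 'n', lacks this property → No match.
kernel: has 'n', qualifies → Match.
hazel: no 'n', lacks this property → No match.

No match, No match, Match, No match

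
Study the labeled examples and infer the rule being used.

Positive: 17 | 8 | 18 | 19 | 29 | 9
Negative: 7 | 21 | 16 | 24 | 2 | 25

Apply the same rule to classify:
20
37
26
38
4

The pattern is that an item is 'Positive' exactly when: digit sum ≥ 8.
20: Negative (digit sum 2+0 = 2).
37: Positive (digit sum 3+7 = 10).
26: Positive (digit sum 2+6 = 8).
38: Positive (digit sum 3+8 = 11).
4: Negative (digit sum 4).

Negative, Positive, Positive, Positive, Negative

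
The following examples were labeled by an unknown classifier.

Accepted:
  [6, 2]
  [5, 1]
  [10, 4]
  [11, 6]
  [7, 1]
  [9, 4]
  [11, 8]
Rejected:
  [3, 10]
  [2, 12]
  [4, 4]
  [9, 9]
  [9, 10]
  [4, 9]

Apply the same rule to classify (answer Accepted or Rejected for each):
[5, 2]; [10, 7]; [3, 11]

Accepted, Accepted, Rejected

Checking candidate rules against both groups, what survives is: first > second.
[5, 2]: 5 > 2 — matches, so Accepted.
[10, 7]: 10 > 7 — matches, so Accepted.
[3, 11]: 3 < 11 — does not fit, so Rejected.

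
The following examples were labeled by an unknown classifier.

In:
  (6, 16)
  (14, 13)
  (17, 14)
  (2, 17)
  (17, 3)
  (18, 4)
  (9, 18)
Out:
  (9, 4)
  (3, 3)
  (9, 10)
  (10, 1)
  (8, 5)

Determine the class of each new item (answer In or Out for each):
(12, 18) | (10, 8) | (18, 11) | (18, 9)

In, Out, In, In

The rule appears to be: max ≥ 13.
(12, 18) — max 18, hence In.
(10, 8) — max 10, hence Out.
(18, 11) — max 18, hence In.
(18, 9) — max 18, hence In.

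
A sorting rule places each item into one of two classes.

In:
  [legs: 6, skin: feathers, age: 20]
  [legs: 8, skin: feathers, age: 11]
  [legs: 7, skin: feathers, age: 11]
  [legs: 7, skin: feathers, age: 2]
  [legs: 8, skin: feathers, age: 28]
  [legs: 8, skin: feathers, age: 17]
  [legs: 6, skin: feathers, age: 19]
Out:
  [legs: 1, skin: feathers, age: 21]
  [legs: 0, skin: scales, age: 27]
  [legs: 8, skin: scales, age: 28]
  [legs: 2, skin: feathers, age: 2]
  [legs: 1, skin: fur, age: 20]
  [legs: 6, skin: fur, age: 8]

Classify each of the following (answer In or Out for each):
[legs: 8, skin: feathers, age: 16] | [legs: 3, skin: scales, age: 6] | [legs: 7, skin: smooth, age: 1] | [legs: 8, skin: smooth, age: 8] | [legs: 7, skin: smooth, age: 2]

Every 'In' example satisfies: skin is feathers AND legs ≥ 6. None of the 'Out' examples do.

In, Out, Out, Out, Out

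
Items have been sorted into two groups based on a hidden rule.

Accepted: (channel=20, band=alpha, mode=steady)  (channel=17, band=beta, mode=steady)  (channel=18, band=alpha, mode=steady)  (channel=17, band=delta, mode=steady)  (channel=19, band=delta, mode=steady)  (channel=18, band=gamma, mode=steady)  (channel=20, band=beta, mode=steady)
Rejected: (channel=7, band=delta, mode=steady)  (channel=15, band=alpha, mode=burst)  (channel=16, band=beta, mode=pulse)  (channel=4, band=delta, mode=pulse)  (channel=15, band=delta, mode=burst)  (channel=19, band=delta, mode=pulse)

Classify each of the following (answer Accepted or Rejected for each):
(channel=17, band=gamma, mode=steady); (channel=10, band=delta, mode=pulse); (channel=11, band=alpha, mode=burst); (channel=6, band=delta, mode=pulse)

Accepted, Rejected, Rejected, Rejected

The common property of the 'Accepted' items is: mode is steady AND channel ≥ 15. No 'Rejected' item has it.
(channel=17, band=gamma, mode=steady) → mode is steady, channel = 17 → Accepted.
(channel=10, band=delta, mode=pulse) → mode is pulse, channel = 10 → Rejected.
(channel=11, band=alpha, mode=burst) → mode is burst, channel = 11 → Rejected.
(channel=6, band=delta, mode=pulse) → mode is pulse, channel = 6 → Rejected.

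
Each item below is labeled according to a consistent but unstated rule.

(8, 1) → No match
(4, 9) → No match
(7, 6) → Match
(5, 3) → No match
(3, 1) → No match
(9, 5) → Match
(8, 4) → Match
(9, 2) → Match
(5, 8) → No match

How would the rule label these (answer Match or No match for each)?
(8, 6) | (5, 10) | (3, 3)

Match, No match, No match

The distinguishing property — first > second AND sum ≥ 11 — holds for all the 'Match' cases and none of the 'No match' cases.
(8, 6) → 8 > 6, 8+6 = 14 → Match. (5, 10) → 5 < 10, 5+10 = 15 → No match. (3, 3) → 3 = 3, 3+3 = 6 → No match.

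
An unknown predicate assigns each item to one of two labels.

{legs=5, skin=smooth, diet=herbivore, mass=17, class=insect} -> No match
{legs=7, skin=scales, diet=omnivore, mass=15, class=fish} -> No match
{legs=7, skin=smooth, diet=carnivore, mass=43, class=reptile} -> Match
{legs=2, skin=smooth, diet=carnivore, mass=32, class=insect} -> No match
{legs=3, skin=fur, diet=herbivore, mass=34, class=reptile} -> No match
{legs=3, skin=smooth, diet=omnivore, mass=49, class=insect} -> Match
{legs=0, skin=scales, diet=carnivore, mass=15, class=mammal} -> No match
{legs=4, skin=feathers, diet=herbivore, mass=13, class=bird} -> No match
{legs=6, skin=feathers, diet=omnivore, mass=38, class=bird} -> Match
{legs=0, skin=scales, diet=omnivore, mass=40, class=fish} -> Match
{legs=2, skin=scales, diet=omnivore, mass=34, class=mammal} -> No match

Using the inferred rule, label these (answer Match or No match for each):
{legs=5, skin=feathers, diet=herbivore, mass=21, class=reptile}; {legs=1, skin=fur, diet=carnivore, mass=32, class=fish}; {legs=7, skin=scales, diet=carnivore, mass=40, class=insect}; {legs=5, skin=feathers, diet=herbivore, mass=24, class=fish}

Rule: mass ≥ 38. This holds for each 'Match' example and fails for each 'No match' one.
{legs=5, skin=feathers, diet=herbivore, mass=21, class=reptile}: mass = 21, doesn't qualify → No match. {legs=1, skin=fur, diet=carnivore, mass=32, class=fish}: mass = 32, doesn't qualify → No match. {legs=7, skin=scales, diet=carnivore, mass=40, class=insect}: mass = 40, passes → Match. {legs=5, skin=feathers, diet=herbivore, mass=24, class=fish}: mass = 24, doesn't qualify → No match.

No match, No match, Match, No match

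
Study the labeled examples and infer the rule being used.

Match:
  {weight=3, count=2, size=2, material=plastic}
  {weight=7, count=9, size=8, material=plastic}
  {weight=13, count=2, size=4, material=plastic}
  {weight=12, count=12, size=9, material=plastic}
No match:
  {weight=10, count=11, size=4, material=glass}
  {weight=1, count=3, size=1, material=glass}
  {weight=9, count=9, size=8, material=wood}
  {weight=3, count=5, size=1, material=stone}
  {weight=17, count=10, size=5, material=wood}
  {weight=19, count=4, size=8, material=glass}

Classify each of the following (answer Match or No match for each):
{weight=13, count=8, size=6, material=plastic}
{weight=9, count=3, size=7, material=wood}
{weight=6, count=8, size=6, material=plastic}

One predicate separates the groups cleanly: material is plastic.

Match, No match, Match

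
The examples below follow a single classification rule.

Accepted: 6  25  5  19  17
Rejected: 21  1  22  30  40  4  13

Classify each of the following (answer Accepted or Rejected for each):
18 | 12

Accepted, Rejected

The common property of the 'Accepted' items is: digit sum ≥ 5. No 'Rejected' item has it.
18: digit sum 1+8 = 9 — qualifies, so Accepted.
12: digit sum 1+2 = 3 — does not satisfy this, so Rejected.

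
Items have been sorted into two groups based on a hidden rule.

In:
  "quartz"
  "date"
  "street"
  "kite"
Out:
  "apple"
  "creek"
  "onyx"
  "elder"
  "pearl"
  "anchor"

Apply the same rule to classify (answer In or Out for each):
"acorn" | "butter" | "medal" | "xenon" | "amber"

The common property of the 'In' items is: contains 't'. No 'Out' item has it.
Out: "acorn", since no 't'.
In: "butter", since has 't'.
Out: "medal", since no 't'.
Out: "xenon", since no 't'.
Out: "amber", since no 't'.

Out, In, Out, Out, Out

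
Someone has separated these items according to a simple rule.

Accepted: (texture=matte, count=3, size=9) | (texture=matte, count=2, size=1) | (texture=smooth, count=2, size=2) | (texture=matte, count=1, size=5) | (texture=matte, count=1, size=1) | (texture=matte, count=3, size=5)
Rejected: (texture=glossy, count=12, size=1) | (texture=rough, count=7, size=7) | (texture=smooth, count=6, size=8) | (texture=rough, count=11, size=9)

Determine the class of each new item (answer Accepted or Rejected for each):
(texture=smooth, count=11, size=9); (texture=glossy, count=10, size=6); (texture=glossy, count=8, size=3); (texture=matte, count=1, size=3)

Rule: count ≤ 3. This holds for each 'Accepted' example and fails for each 'Rejected' one.
(texture=smooth, count=11, size=9) → count = 11 → Rejected.
(texture=glossy, count=10, size=6) → count = 10 → Rejected.
(texture=glossy, count=8, size=3) → count = 8 → Rejected.
(texture=matte, count=1, size=3) → count = 1 → Accepted.

Rejected, Rejected, Rejected, Accepted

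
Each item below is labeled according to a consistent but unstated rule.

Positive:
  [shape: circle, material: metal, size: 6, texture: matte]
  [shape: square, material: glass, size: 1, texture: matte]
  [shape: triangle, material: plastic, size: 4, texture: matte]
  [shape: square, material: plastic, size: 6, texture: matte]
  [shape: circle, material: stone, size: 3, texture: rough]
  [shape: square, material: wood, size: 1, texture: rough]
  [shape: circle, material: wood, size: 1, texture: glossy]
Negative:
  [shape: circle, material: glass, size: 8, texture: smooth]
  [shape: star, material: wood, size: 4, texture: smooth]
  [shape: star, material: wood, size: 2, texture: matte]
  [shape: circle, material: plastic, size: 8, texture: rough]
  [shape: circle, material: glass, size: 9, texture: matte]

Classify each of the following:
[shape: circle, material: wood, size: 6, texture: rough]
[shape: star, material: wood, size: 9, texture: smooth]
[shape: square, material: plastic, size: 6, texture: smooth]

A rule that fits every label: shape is not star AND size ≤ 6 — true of each 'Positive' example, false of each 'Negative' one.

Positive, Negative, Positive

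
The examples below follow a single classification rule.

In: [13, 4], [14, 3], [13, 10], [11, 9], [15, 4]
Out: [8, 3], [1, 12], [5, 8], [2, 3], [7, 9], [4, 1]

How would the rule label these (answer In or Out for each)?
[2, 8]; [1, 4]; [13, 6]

'In' ⟺ sum ≥ 17.
[2, 8] — 2+8 = 10, hence Out. [1, 4] — 1+4 = 5, hence Out. [13, 6] — 13+6 = 19, hence In.

Out, Out, In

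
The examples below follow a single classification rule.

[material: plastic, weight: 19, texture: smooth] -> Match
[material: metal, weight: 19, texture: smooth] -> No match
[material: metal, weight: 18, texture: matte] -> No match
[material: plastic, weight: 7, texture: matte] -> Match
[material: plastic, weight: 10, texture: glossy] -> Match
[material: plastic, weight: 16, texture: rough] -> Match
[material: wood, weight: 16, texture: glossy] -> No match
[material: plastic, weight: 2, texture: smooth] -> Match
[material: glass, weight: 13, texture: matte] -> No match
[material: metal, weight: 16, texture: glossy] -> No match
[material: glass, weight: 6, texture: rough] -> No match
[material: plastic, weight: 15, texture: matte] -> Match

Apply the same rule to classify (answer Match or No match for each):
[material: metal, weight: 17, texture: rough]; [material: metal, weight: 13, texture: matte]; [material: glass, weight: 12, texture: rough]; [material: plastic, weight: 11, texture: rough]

The common property of the 'Match' items is: material is plastic. No 'No match' item has it.
No match: [material: metal, weight: 17, texture: rough], since material is metal.
No match: [material: metal, weight: 13, texture: matte], since material is metal.
No match: [material: glass, weight: 12, texture: rough], since material is glass.
Match: [material: plastic, weight: 11, texture: rough], since material is plastic.

No match, No match, No match, Match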